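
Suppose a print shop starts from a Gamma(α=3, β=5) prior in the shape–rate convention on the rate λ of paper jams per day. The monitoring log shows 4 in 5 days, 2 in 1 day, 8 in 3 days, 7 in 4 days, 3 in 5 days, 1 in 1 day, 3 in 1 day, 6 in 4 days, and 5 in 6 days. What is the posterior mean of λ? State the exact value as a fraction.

Total count: 4 + 2 + 8 + 7 + 3 + 1 + 3 + 6 + 5 = 39.
Total exposure: 5 + 1 + 3 + 4 + 5 + 1 + 1 + 4 + 6 = 30 days.
Conjugate update: add total count to the shape and total exposure to the rate, giving Gamma(42, 35).
Posterior mean = α'/β' = 42/35 = 6/5.

6/5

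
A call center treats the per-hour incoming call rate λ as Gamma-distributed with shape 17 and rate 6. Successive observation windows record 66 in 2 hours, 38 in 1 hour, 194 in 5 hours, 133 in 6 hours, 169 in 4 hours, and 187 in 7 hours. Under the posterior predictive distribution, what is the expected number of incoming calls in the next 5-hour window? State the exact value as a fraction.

4020/31

Total count: 66 + 38 + 194 + 133 + 169 + 187 = 787.
Total exposure: 2 + 1 + 5 + 6 + 4 + 7 = 25 hours.
The Gamma prior is conjugate for the Poisson rate, so λ | data ~ Gamma(17+787, 6+25) = Gamma(804, 31).
Predictive mean over a 5-hour window = T·E[λ|data] = 5·804/31 = 4020/31.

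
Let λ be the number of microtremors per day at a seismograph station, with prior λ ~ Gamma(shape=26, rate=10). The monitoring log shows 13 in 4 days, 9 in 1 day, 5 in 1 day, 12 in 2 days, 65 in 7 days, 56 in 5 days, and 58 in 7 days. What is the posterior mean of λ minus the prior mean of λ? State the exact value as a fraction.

739/185

Total count: 13 + 9 + 5 + 12 + 65 + 56 + 58 = 218.
Total exposure: 4 + 1 + 1 + 2 + 7 + 5 + 7 = 27 days.
By Gamma–Poisson conjugacy, the posterior is Gamma(α + Σx, β + Σt) = Gamma(26 + 218, 10 + 27) = Gamma(244, 37).
Posterior mean = 244/37 = 244/37; prior mean = 26/10 = 13/5. Difference = 244/37 − 13/5 = 739/185.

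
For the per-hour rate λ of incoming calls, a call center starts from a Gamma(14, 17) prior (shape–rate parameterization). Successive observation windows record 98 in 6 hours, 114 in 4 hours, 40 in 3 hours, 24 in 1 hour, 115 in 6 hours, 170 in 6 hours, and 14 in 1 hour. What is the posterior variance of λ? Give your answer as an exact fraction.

Total count: 98 + 114 + 40 + 24 + 115 + 170 + 14 = 575.
Total exposure: 6 + 4 + 3 + 1 + 6 + 6 + 1 = 27 hours.
Conjugate update: add total count to the shape and total exposure to the rate, giving Gamma(589, 44).
Posterior variance = α'/β'² = 589/1936.

589/1936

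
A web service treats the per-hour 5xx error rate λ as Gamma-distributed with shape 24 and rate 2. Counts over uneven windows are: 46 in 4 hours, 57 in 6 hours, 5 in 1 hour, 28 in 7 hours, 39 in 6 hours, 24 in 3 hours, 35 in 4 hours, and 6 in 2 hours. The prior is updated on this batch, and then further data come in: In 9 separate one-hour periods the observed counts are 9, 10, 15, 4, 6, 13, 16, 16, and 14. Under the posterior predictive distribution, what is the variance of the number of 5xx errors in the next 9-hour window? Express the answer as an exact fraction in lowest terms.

Total count: 46 + 57 + 5 + 28 + 39 + 24 + 35 + 6 = 240.
Total exposure: 4 + 6 + 1 + 7 + 6 + 3 + 4 + 2 = 33 hours.
After the first batch: Gamma(24 + 240, 2 + 33) = Gamma(264, 35).
Total count: 9 + 10 + 15 + 4 + 6 + 13 + 16 + 16 + 14 = 103.
Total exposure: 9 hours.
After the second batch: Gamma(264 + 103, 35 + 9) = Gamma(367, 44).
The posterior predictive for a window of length T is Negative Binomial with variance T·α'·(β'+T)/β'² = 9·367·53/1936 = 175059/1936.

175059/1936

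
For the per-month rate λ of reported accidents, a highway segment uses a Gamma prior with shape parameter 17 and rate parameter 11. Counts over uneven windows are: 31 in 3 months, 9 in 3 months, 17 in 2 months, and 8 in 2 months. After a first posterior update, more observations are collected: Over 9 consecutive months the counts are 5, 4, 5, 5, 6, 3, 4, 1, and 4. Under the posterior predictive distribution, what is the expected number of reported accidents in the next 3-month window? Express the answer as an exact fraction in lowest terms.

Total count: 31 + 9 + 17 + 8 = 65.
Total exposure: 3 + 3 + 2 + 2 = 10 months.
After the first batch: Gamma(17 + 65, 11 + 10) = Gamma(82, 21).
Total count: 5 + 4 + 5 + 5 + 6 + 3 + 4 + 1 + 4 = 37.
Total exposure: 9 months.
After the second batch: Gamma(82 + 37, 21 + 9) = Gamma(119, 30).
Predictive mean over a 3-month window = T·E[λ|data] = 3·119/30 = 119/10.

119/10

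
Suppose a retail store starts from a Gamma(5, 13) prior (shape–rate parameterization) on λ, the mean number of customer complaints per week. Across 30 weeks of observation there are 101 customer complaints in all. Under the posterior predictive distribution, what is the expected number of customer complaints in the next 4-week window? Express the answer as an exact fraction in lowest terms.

Total count 101 over total exposure 30 weeks.
By Gamma–Poisson conjugacy, the posterior is Gamma(α + Σx, β + Σt) = Gamma(5 + 101, 13 + 30) = Gamma(106, 43).
Predictive mean over a 4-week window = T·E[λ|data] = 4·106/43 = 424/43.

424/43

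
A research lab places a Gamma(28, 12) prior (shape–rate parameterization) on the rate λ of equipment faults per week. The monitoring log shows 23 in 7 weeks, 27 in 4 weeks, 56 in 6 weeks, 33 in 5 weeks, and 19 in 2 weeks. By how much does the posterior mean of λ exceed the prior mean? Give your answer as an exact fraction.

17/6

Total count: 23 + 27 + 56 + 33 + 19 = 158.
Total exposure: 7 + 4 + 6 + 5 + 2 = 24 weeks.
Posterior: α' = 28 + 158 = 186, β' = 12 + 24 = 36.
Posterior mean = 186/36 = 31/6; prior mean = 28/12 = 7/3. Difference = 31/6 − 7/3 = 17/6.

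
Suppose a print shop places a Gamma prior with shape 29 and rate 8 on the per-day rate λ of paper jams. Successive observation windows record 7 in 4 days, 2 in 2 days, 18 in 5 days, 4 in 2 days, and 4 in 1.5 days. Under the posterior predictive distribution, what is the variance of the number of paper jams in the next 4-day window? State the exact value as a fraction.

27136/2025

Total count: 7 + 2 + 18 + 4 + 4 = 35.
Total exposure: 4 + 2 + 5 + 2 + 1.5 = 14.5 days.
The Gamma prior is conjugate for the Poisson rate, so λ | data ~ Gamma(29+35, 8+14.5) = Gamma(64, 45/2).
The posterior predictive for a window of length T is Negative Binomial with variance T·α'·(β'+T)/β'² = 4·64·(53/2)/(2025/4) = 27136/2025.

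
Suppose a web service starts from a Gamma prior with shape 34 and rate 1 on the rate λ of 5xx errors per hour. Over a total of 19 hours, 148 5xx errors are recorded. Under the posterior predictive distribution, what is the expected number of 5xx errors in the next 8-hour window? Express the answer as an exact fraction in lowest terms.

364/5

Total count 148 over total exposure 19 hours.
Posterior: α' = 34 + 148 = 182, β' = 1 + 19 = 20.
Predictive mean over an 8-hour window = T·E[λ|data] = 8·182/20 = 364/5.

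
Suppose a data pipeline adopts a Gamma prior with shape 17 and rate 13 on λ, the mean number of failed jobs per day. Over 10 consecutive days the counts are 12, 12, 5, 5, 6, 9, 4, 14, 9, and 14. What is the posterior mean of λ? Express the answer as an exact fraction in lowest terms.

107/23

Total count: 12 + 12 + 5 + 5 + 6 + 9 + 4 + 14 + 9 + 14 = 90.
Total exposure: 10 days.
The Gamma prior is conjugate for the Poisson rate, so λ | data ~ Gamma(17+90, 13+10) = Gamma(107, 23).
Posterior mean = α'/β' = 107/23.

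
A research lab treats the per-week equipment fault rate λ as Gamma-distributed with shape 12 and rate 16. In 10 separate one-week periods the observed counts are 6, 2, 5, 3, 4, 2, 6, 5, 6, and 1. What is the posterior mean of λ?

2

Total count: 6 + 2 + 5 + 3 + 4 + 2 + 6 + 5 + 6 + 1 = 40.
Total exposure: 10 weeks.
The Gamma prior is conjugate for the Poisson rate, so λ | data ~ Gamma(12+40, 16+10) = Gamma(52, 26).
Posterior mean = α'/β' = 52/26 = 2.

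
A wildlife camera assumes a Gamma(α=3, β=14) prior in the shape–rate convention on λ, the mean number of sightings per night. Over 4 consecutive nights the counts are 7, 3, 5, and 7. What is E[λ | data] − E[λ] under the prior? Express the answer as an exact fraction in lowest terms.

Total count: 7 + 3 + 5 + 7 = 22.
Total exposure: 4 nights.
Gamma(α, β) with Poisson data over total exposure Σt gives posterior Gamma(α+Σx, β+Σt) = Gamma(25, 18).
Posterior mean = 25/18 = 25/18; prior mean = 3/14 = 3/14. Difference = 25/18 − 3/14 = 74/63.

74/63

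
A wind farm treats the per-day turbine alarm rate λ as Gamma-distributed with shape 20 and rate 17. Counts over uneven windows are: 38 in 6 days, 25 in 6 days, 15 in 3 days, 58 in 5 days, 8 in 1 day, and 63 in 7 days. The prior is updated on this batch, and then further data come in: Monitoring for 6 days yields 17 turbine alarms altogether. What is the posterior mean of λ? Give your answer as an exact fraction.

Total count: 38 + 25 + 15 + 58 + 8 + 63 = 207.
Total exposure: 6 + 6 + 3 + 5 + 1 + 7 = 28 days.
After the first batch: Gamma(20 + 207, 17 + 28) = Gamma(227, 45).
Total count 17 over total exposure 6 days.
After the second batch: Gamma(227 + 17, 45 + 6) = Gamma(244, 51).
Posterior mean = α'/β' = 244/51.

244/51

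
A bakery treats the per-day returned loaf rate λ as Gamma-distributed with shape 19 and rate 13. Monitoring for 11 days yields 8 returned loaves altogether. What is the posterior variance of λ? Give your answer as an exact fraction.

Total count 8 over total exposure 11 days.
By Gamma–Poisson conjugacy, the posterior is Gamma(α + Σx, β + Σt) = Gamma(19 + 8, 13 + 11) = Gamma(27, 24).
Posterior variance = α'/β'² = 27/576 = 3/64.

3/64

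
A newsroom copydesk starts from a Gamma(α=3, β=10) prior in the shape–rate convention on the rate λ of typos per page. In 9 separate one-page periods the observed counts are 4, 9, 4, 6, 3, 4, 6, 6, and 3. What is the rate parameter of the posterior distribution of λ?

Total count: 4 + 9 + 4 + 6 + 3 + 4 + 6 + 6 + 3 = 45.
Total exposure: 9 pages.
Conjugate update: add total count to the shape and total exposure to the rate, giving Gamma(48, 19).

19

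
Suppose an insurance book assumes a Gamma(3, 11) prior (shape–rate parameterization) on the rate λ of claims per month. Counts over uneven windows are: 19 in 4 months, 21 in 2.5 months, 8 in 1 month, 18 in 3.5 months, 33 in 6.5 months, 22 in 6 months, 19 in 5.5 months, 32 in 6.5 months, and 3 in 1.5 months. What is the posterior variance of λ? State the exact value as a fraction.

89/1152

Total count: 19 + 21 + 8 + 18 + 33 + 22 + 19 + 32 + 3 = 175.
Total exposure: 4 + 2.5 + 1 + 3.5 + 6.5 + 6 + 5.5 + 6.5 + 1.5 = 37 months.
By Gamma–Poisson conjugacy, the posterior is Gamma(α + Σx, β + Σt) = Gamma(3 + 175, 11 + 37) = Gamma(178, 48).
Posterior variance = α'/β'² = 178/2304 = 89/1152.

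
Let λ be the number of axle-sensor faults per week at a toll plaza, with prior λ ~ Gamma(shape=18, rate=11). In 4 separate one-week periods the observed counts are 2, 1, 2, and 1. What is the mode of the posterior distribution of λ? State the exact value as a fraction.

23/15

Total count: 2 + 1 + 2 + 1 = 6.
Total exposure: 4 weeks.
Gamma(α, β) with Poisson data over total exposure Σt gives posterior Gamma(α+Σx, β+Σt) = Gamma(24, 15).
Posterior mode = (α'−1)/β' = 23/15.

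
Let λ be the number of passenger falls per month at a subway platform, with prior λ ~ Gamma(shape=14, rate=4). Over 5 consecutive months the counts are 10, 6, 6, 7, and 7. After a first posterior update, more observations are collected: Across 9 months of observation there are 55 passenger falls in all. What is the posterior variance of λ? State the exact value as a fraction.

Total count: 10 + 6 + 6 + 7 + 7 = 36.
Total exposure: 5 months.
After the first batch: Gamma(14 + 36, 4 + 5) = Gamma(50, 9).
Total count 55 over total exposure 9 months.
After the second batch: Gamma(50 + 55, 9 + 9) = Gamma(105, 18).
Posterior variance = α'/β'² = 105/324 = 35/108.

35/108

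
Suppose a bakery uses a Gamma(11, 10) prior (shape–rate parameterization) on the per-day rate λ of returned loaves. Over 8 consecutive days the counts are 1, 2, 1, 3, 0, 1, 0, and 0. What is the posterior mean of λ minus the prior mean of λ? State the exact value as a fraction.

-2/45

Total count: 1 + 2 + 1 + 3 + 0 + 1 + 0 + 0 = 8.
Total exposure: 8 days.
The Gamma prior is conjugate for the Poisson rate, so λ | data ~ Gamma(11+8, 10+8) = Gamma(19, 18).
Posterior mean = 19/18 = 19/18; prior mean = 11/10 = 11/10. Difference = 19/18 − 11/10 = -2/45.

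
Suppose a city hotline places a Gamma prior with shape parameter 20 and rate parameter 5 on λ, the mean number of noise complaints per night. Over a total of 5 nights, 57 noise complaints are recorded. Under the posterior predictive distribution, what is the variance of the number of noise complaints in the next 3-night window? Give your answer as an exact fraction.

3003/100

Total count 57 over total exposure 5 nights.
Posterior: α' = 20 + 57 = 77, β' = 5 + 5 = 10.
The posterior predictive for a window of length T is Negative Binomial with variance T·α'·(β'+T)/β'² = 3·77·13/100 = 3003/100.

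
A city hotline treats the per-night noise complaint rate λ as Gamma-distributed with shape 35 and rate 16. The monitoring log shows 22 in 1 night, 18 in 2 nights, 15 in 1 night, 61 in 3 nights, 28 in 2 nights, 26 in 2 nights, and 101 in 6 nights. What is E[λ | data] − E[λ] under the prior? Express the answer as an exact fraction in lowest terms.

1247/176

Total count: 22 + 18 + 15 + 61 + 28 + 26 + 101 = 271.
Total exposure: 1 + 2 + 1 + 3 + 2 + 2 + 6 = 17 nights.
Gamma(α, β) with Poisson data over total exposure Σt gives posterior Gamma(α+Σx, β+Σt) = Gamma(306, 33).
Posterior mean = 306/33 = 102/11; prior mean = 35/16 = 35/16. Difference = 102/11 − 35/16 = 1247/176.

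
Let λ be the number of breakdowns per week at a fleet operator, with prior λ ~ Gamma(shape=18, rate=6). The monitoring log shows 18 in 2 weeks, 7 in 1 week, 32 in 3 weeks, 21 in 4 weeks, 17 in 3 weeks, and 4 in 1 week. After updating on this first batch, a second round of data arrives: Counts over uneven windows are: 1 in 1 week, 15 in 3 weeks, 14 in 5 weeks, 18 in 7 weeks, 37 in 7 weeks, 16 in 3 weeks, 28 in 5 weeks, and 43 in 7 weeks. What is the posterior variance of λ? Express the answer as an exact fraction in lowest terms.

289/3364

Total count: 18 + 7 + 32 + 21 + 17 + 4 = 99.
Total exposure: 2 + 1 + 3 + 4 + 3 + 1 = 14 weeks.
After the first batch: Gamma(18 + 99, 6 + 14) = Gamma(117, 20).
Total count: 1 + 15 + 14 + 18 + 37 + 16 + 28 + 43 = 172.
Total exposure: 1 + 3 + 5 + 7 + 7 + 3 + 5 + 7 = 38 weeks.
After the second batch: Gamma(117 + 172, 20 + 38) = Gamma(289, 58).
Posterior variance = α'/β'² = 289/3364.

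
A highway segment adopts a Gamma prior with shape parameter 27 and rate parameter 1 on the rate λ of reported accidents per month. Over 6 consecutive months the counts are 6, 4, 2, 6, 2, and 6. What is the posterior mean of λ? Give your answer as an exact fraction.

Total count: 6 + 4 + 2 + 6 + 2 + 6 = 26.
Total exposure: 6 months.
By Gamma–Poisson conjugacy, the posterior is Gamma(α + Σx, β + Σt) = Gamma(27 + 26, 1 + 6) = Gamma(53, 7).
Posterior mean = α'/β' = 53/7.

53/7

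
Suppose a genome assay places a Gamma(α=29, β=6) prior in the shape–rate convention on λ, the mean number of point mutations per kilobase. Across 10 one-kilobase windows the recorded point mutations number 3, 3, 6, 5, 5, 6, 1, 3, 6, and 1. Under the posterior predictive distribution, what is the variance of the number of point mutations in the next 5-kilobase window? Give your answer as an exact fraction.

1785/64

Total count: 3 + 3 + 6 + 5 + 5 + 6 + 1 + 3 + 6 + 1 = 39.
Total exposure: 10 kilobases.
Posterior: α' = 29 + 39 = 68, β' = 6 + 10 = 16.
The posterior predictive for a window of length T is Negative Binomial with variance T·α'·(β'+T)/β'² = 5·68·21/256 = 1785/64.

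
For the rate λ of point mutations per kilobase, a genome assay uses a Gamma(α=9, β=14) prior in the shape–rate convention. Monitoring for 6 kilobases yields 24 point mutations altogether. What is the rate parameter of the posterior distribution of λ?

20

Total count 24 over total exposure 6 kilobases.
Conjugate update: add total count to the shape and total exposure to the rate, giving Gamma(33, 20).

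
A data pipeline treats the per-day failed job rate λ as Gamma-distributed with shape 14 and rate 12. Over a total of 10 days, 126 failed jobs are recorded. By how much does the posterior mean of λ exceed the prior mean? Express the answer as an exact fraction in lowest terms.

Total count 126 over total exposure 10 days.
The Gamma prior is conjugate for the Poisson rate, so λ | data ~ Gamma(14+126, 12+10) = Gamma(140, 22).
Posterior mean = 140/22 = 70/11; prior mean = 14/12 = 7/6. Difference = 70/11 − 7/6 = 343/66.

343/66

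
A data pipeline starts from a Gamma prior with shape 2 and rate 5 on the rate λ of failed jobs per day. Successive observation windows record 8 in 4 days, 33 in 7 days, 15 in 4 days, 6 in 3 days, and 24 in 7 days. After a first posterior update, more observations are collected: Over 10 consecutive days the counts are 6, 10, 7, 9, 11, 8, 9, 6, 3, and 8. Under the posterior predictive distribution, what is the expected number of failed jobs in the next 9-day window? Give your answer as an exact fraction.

Total count: 8 + 33 + 15 + 6 + 24 = 86.
Total exposure: 4 + 7 + 4 + 3 + 7 = 25 days.
After the first batch: Gamma(2 + 86, 5 + 25) = Gamma(88, 30).
Total count: 6 + 10 + 7 + 9 + 11 + 8 + 9 + 6 + 3 + 8 = 77.
Total exposure: 10 days.
After the second batch: Gamma(88 + 77, 30 + 10) = Gamma(165, 40).
Predictive mean over a 9-day window = T·E[λ|data] = 9·165/40 = 297/8.

297/8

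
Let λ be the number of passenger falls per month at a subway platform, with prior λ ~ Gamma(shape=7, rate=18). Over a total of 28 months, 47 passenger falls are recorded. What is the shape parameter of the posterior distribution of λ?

54

Total count 47 over total exposure 28 months.
Conjugate update: add total count to the shape and total exposure to the rate, giving Gamma(54, 46).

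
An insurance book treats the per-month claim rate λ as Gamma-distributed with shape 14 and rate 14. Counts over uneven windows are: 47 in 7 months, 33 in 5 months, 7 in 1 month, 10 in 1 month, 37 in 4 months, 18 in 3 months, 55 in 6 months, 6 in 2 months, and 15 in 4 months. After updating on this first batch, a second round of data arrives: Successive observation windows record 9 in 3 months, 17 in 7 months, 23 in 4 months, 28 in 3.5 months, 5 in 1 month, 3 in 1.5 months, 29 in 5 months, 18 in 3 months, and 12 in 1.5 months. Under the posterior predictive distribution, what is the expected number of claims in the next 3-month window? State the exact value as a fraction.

Total count: 47 + 33 + 7 + 10 + 37 + 18 + 55 + 6 + 15 = 228.
Total exposure: 7 + 5 + 1 + 1 + 4 + 3 + 6 + 2 + 4 = 33 months.
After the first batch: Gamma(14 + 228, 14 + 33) = Gamma(242, 47).
Total count: 9 + 17 + 23 + 28 + 5 + 3 + 29 + 18 + 12 = 144.
Total exposure: 3 + 7 + 4 + 3.5 + 1 + 1.5 + 5 + 3 + 1.5 = 29.5 months.
After the second batch: Gamma(242 + 144, 47 + 29.5) = Gamma(386, 153/2).
Predictive mean over a 3-month window = T·E[λ|data] = 3·386/(153/2) = 772/51.

772/51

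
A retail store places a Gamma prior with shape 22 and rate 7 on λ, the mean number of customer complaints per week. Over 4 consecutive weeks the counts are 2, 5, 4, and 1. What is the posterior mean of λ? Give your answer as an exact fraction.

Total count: 2 + 5 + 4 + 1 = 12.
Total exposure: 4 weeks.
The Gamma prior is conjugate for the Poisson rate, so λ | data ~ Gamma(22+12, 7+4) = Gamma(34, 11).
Posterior mean = α'/β' = 34/11.

34/11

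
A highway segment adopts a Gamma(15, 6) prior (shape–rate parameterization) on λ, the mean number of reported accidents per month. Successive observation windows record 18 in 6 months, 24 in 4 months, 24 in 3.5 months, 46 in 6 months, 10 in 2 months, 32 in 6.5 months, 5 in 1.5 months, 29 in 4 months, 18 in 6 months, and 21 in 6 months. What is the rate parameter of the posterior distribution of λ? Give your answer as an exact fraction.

Total count: 18 + 24 + 24 + 46 + 10 + 32 + 5 + 29 + 18 + 21 = 227.
Total exposure: 6 + 4 + 3.5 + 6 + 2 + 6.5 + 1.5 + 4 + 6 + 6 = 45.5 months.
Posterior: α' = 15 + 227 = 242, β' = 6 + 45.5 = 103/2.

103/2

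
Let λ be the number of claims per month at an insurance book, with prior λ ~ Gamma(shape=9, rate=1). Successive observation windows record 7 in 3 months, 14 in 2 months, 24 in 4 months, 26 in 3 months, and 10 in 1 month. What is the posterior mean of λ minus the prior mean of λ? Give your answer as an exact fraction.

Total count: 7 + 14 + 24 + 26 + 10 = 81.
Total exposure: 3 + 2 + 4 + 3 + 1 = 13 months.
Gamma(α, β) with Poisson data over total exposure Σt gives posterior Gamma(α+Σx, β+Σt) = Gamma(90, 14).
Posterior mean = 90/14 = 45/7; prior mean = 9/1 = 9. Difference = 45/7 − 9 = -18/7.

-18/7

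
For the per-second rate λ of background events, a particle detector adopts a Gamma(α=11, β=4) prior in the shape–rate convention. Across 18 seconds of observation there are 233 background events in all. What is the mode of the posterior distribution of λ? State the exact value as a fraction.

Total count 233 over total exposure 18 seconds.
Conjugate update: add total count to the shape and total exposure to the rate, giving Gamma(244, 22).
Posterior mode = (α'−1)/β' = 243/22.

243/22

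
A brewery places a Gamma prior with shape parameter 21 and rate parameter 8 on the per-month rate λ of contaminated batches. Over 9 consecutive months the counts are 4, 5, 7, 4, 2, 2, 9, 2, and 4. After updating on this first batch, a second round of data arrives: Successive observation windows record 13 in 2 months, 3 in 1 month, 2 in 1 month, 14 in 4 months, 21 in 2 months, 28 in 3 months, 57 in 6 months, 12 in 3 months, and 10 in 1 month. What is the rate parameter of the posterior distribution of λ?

40

Total count: 4 + 5 + 7 + 4 + 2 + 2 + 9 + 2 + 4 = 39.
Total exposure: 9 months.
After the first batch: Gamma(21 + 39, 8 + 9) = Gamma(60, 17).
Total count: 13 + 3 + 2 + 14 + 21 + 28 + 57 + 12 + 10 = 160.
Total exposure: 2 + 1 + 1 + 4 + 2 + 3 + 6 + 3 + 1 = 23 months.
After the second batch: Gamma(60 + 160, 17 + 23) = Gamma(220, 40).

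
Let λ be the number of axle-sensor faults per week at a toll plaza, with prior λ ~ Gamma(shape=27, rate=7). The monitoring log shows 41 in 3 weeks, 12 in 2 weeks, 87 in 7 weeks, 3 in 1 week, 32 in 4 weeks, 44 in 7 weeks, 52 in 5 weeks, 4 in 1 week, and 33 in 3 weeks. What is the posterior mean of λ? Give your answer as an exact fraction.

Total count: 41 + 12 + 87 + 3 + 32 + 44 + 52 + 4 + 33 = 308.
Total exposure: 3 + 2 + 7 + 1 + 4 + 7 + 5 + 1 + 3 = 33 weeks.
Conjugate update: add total count to the shape and total exposure to the rate, giving Gamma(335, 40).
Posterior mean = α'/β' = 335/40 = 67/8.

67/8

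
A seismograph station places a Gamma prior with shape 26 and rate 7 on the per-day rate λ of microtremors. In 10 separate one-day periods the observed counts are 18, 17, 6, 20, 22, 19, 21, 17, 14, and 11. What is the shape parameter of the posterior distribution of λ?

191

Total count: 18 + 17 + 6 + 20 + 22 + 19 + 21 + 17 + 14 + 11 = 165.
Total exposure: 10 days.
Gamma(α, β) with Poisson data over total exposure Σt gives posterior Gamma(α+Σx, β+Σt) = Gamma(191, 17).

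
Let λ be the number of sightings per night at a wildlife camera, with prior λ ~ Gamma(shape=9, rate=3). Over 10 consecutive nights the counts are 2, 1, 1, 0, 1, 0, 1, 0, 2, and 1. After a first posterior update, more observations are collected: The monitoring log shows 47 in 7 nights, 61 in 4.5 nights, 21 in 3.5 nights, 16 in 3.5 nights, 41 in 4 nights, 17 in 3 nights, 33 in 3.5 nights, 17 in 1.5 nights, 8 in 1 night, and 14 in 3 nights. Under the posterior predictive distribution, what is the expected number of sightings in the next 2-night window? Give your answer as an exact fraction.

Total count: 2 + 1 + 1 + 0 + 1 + 0 + 1 + 0 + 2 + 1 = 9.
Total exposure: 10 nights.
After the first batch: Gamma(9 + 9, 3 + 10) = Gamma(18, 13).
Total count: 47 + 61 + 21 + 16 + 41 + 17 + 33 + 17 + 8 + 14 = 275.
Total exposure: 7 + 4.5 + 3.5 + 3.5 + 4 + 3 + 3.5 + 1.5 + 1 + 3 = 34.5 nights.
After the second batch: Gamma(18 + 275, 13 + 34.5) = Gamma(293, 95/2).
Predictive mean over a 2-night window = T·E[λ|data] = 2·293/(95/2) = 1172/95.

1172/95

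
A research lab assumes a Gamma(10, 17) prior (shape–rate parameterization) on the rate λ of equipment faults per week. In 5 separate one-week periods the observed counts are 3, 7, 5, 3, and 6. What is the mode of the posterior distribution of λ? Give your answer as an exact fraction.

Total count: 3 + 7 + 5 + 3 + 6 = 24.
Total exposure: 5 weeks.
The Gamma prior is conjugate for the Poisson rate, so λ | data ~ Gamma(10+24, 17+5) = Gamma(34, 22).
Posterior mode = (α'−1)/β' = 33/22 = 3/2.

3/2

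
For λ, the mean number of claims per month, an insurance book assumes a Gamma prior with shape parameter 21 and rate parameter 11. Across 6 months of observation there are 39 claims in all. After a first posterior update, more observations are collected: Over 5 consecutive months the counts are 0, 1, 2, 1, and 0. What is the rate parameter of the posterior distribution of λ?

22

Total count 39 over total exposure 6 months.
After the first batch: Gamma(21 + 39, 11 + 6) = Gamma(60, 17).
Total count: 0 + 1 + 2 + 1 + 0 = 4.
Total exposure: 5 months.
After the second batch: Gamma(60 + 4, 17 + 5) = Gamma(64, 22).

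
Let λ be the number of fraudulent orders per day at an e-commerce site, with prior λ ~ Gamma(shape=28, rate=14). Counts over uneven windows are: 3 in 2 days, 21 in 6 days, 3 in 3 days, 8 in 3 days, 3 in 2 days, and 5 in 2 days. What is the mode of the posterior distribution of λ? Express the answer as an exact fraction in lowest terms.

Total count: 3 + 21 + 3 + 8 + 3 + 5 = 43.
Total exposure: 2 + 6 + 3 + 3 + 2 + 2 = 18 days.
The Gamma prior is conjugate for the Poisson rate, so λ | data ~ Gamma(28+43, 14+18) = Gamma(71, 32).
Posterior mode = (α'−1)/β' = 70/32 = 35/16.

35/16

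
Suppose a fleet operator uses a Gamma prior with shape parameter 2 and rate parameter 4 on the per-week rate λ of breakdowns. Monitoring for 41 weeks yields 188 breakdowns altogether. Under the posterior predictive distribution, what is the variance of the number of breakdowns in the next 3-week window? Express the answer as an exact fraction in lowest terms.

Total count 188 over total exposure 41 weeks.
Conjugate update: add total count to the shape and total exposure to the rate, giving Gamma(190, 45).
The posterior predictive for a window of length T is Negative Binomial with variance T·α'·(β'+T)/β'² = 3·190·48/2025 = 608/45.

608/45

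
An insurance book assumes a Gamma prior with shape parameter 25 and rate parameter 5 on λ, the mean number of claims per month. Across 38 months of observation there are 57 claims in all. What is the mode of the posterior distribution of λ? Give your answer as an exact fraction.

Total count 57 over total exposure 38 months.
The Gamma prior is conjugate for the Poisson rate, so λ | data ~ Gamma(25+57, 5+38) = Gamma(82, 43).
Posterior mode = (α'−1)/β' = 81/43.

81/43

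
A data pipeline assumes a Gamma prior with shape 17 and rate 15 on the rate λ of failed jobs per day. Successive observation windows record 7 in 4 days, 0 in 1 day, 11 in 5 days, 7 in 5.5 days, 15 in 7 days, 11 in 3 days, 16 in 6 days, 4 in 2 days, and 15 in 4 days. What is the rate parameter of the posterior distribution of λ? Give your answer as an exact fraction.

105/2

Total count: 7 + 0 + 11 + 7 + 15 + 11 + 16 + 4 + 15 = 86.
Total exposure: 4 + 1 + 5 + 5.5 + 7 + 3 + 6 + 2 + 4 = 37.5 days.
Gamma(α, β) with Poisson data over total exposure Σt gives posterior Gamma(α+Σx, β+Σt) = Gamma(103, 105/2).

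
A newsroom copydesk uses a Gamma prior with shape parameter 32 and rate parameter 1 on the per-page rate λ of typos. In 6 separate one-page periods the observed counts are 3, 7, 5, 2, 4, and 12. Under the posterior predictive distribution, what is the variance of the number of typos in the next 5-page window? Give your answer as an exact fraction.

3900/49

Total count: 3 + 7 + 5 + 2 + 4 + 12 = 33.
Total exposure: 6 pages.
Posterior: α' = 32 + 33 = 65, β' = 1 + 6 = 7.
The posterior predictive for a window of length T is Negative Binomial with variance T·α'·(β'+T)/β'² = 5·65·12/49 = 3900/49.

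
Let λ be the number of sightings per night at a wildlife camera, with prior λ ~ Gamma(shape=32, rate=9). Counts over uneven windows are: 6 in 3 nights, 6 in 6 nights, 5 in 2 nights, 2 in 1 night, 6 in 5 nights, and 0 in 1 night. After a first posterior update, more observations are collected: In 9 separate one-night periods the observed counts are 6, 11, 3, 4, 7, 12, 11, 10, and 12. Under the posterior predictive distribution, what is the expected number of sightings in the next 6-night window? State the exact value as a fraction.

133/6

Total count: 6 + 6 + 5 + 2 + 6 + 0 = 25.
Total exposure: 3 + 6 + 2 + 1 + 5 + 1 = 18 nights.
After the first batch: Gamma(32 + 25, 9 + 18) = Gamma(57, 27).
Total count: 6 + 11 + 3 + 4 + 7 + 12 + 11 + 10 + 12 = 76.
Total exposure: 9 nights.
After the second batch: Gamma(57 + 76, 27 + 9) = Gamma(133, 36).
Predictive mean over a 6-night window = T·E[λ|data] = 6·133/36 = 133/6.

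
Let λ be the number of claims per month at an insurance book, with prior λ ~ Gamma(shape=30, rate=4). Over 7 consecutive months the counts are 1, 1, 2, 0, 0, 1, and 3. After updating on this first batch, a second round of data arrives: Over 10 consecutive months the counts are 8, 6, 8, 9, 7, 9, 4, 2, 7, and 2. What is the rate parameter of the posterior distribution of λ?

Total count: 1 + 1 + 2 + 0 + 0 + 1 + 3 = 8.
Total exposure: 7 months.
After the first batch: Gamma(30 + 8, 4 + 7) = Gamma(38, 11).
Total count: 8 + 6 + 8 + 9 + 7 + 9 + 4 + 2 + 7 + 2 = 62.
Total exposure: 10 months.
After the second batch: Gamma(38 + 62, 11 + 10) = Gamma(100, 21).

21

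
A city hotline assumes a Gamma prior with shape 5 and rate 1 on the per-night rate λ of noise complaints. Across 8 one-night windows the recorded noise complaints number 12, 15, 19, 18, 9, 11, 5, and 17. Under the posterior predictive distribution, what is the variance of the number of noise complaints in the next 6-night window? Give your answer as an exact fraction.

Total count: 12 + 15 + 19 + 18 + 9 + 11 + 5 + 17 = 106.
Total exposure: 8 nights.
By Gamma–Poisson conjugacy, the posterior is Gamma(α + Σx, β + Σt) = Gamma(5 + 106, 1 + 8) = Gamma(111, 9).
The posterior predictive for a window of length T is Negative Binomial with variance T·α'·(β'+T)/β'² = 6·111·15/81 = 370/3.

370/3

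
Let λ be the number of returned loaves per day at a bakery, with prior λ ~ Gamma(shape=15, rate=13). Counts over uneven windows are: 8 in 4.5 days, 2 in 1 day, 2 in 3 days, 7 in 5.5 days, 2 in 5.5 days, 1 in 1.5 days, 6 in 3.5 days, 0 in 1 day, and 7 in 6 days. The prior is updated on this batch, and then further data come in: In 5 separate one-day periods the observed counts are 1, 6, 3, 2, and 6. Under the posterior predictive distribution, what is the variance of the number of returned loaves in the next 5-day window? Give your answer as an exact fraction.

Total count: 8 + 2 + 2 + 7 + 2 + 1 + 6 + 0 + 7 = 35.
Total exposure: 4.5 + 1 + 3 + 5.5 + 5.5 + 1.5 + 3.5 + 1 + 6 = 31.5 days.
After the first batch: Gamma(15 + 35, 13 + 31.5) = Gamma(50, 89/2).
Total count: 1 + 6 + 3 + 2 + 6 = 18.
Total exposure: 5 days.
After the second batch: Gamma(50 + 18, 89/2 + 5) = Gamma(68, 99/2).
The posterior predictive for a window of length T is Negative Binomial with variance T·α'·(β'+T)/β'² = 5·68·(109/2)/(9801/4) = 74120/9801.

74120/9801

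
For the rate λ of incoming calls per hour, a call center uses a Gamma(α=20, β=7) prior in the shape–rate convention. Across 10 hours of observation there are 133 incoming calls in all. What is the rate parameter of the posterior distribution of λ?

Total count 133 over total exposure 10 hours.
Gamma(α, β) with Poisson data over total exposure Σt gives posterior Gamma(α+Σx, β+Σt) = Gamma(153, 17).

17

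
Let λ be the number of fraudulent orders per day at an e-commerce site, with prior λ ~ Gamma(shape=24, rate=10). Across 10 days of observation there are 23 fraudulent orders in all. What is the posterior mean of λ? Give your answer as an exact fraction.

47/20

Total count 23 over total exposure 10 days.
Posterior: α' = 24 + 23 = 47, β' = 10 + 10 = 20.
Posterior mean = α'/β' = 47/20.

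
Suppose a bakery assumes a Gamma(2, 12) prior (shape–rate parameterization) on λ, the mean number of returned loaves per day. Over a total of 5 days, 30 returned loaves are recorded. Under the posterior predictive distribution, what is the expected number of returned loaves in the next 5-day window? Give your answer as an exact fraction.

160/17

Total count 30 over total exposure 5 days.
Posterior: α' = 2 + 30 = 32, β' = 12 + 5 = 17.
Predictive mean over a 5-day window = T·E[λ|data] = 5·32/17 = 160/17.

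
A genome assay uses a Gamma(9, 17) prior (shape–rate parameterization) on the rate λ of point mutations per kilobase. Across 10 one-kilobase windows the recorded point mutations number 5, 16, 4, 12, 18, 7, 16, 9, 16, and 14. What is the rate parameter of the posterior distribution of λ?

27

Total count: 5 + 16 + 4 + 12 + 18 + 7 + 16 + 9 + 16 + 14 = 117.
Total exposure: 10 kilobases.
Posterior: α' = 9 + 117 = 126, β' = 17 + 10 = 27.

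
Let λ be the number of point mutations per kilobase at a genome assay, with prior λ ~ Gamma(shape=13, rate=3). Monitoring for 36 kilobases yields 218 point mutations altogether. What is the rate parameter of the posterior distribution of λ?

Total count 218 over total exposure 36 kilobases.
Gamma(α, β) with Poisson data over total exposure Σt gives posterior Gamma(α+Σx, β+Σt) = Gamma(231, 39).

39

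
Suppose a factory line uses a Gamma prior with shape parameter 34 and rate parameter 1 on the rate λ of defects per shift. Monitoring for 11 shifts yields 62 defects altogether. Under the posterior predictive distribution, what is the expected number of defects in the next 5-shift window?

Total count 62 over total exposure 11 shifts.
By Gamma–Poisson conjugacy, the posterior is Gamma(α + Σx, β + Σt) = Gamma(34 + 62, 1 + 11) = Gamma(96, 12).
Predictive mean over a 5-shift window = T·E[λ|data] = 5·96/12 = 40.

40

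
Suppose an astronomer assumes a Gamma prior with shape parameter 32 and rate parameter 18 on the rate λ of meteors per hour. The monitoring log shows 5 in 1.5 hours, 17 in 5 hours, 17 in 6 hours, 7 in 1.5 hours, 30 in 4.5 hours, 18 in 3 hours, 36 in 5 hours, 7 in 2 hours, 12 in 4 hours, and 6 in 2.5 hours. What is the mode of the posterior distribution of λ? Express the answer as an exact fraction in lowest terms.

186/53

Total count: 5 + 17 + 17 + 7 + 30 + 18 + 36 + 7 + 12 + 6 = 155.
Total exposure: 1.5 + 5 + 6 + 1.5 + 4.5 + 3 + 5 + 2 + 4 + 2.5 = 35 hours.
By Gamma–Poisson conjugacy, the posterior is Gamma(α + Σx, β + Σt) = Gamma(32 + 155, 18 + 35) = Gamma(187, 53).
Posterior mode = (α'−1)/β' = 186/53.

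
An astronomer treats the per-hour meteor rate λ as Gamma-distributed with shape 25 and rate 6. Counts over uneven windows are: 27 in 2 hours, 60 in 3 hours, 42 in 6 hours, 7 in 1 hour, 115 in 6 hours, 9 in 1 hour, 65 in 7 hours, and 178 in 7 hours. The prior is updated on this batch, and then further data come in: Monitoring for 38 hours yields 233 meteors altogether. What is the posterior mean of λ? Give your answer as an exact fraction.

Total count: 27 + 60 + 42 + 7 + 115 + 9 + 65 + 178 = 503.
Total exposure: 2 + 3 + 6 + 1 + 6 + 1 + 7 + 7 = 33 hours.
After the first batch: Gamma(25 + 503, 6 + 33) = Gamma(528, 39).
Total count 233 over total exposure 38 hours.
After the second batch: Gamma(528 + 233, 39 + 38) = Gamma(761, 77).
Posterior mean = α'/β' = 761/77.

761/77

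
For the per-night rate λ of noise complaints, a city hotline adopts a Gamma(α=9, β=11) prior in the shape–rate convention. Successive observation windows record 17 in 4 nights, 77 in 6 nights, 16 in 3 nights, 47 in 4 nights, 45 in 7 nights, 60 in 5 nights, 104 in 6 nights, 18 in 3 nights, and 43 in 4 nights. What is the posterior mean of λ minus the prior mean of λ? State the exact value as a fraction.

Total count: 17 + 77 + 16 + 47 + 45 + 60 + 104 + 18 + 43 = 427.
Total exposure: 4 + 6 + 3 + 4 + 7 + 5 + 6 + 3 + 4 = 42 nights.
The Gamma prior is conjugate for the Poisson rate, so λ | data ~ Gamma(9+427, 11+42) = Gamma(436, 53).
Posterior mean = 436/53 = 436/53; prior mean = 9/11 = 9/11. Difference = 436/53 − 9/11 = 4319/583.

4319/583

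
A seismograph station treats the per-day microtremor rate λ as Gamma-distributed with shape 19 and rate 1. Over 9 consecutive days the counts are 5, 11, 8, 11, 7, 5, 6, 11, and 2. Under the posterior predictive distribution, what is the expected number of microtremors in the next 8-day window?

68

Total count: 5 + 11 + 8 + 11 + 7 + 5 + 6 + 11 + 2 = 66.
Total exposure: 9 days.
Conjugate update: add total count to the shape and total exposure to the rate, giving Gamma(85, 10).
Predictive mean over an 8-day window = T·E[λ|data] = 8·85/10 = 68.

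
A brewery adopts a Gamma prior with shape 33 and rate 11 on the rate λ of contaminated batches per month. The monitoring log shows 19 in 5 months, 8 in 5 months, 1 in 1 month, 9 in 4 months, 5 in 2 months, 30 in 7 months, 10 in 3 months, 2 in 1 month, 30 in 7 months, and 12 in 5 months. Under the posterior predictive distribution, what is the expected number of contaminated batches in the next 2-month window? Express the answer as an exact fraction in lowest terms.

Total count: 19 + 8 + 1 + 9 + 5 + 30 + 10 + 2 + 30 + 12 = 126.
Total exposure: 5 + 5 + 1 + 4 + 2 + 7 + 3 + 1 + 7 + 5 = 40 months.
Conjugate update: add total count to the shape and total exposure to the rate, giving Gamma(159, 51).
Predictive mean over a 2-month window = T·E[λ|data] = 2·159/51 = 106/17.

106/17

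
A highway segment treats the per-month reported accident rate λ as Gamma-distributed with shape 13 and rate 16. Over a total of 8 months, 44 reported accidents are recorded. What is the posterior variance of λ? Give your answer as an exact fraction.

Total count 44 over total exposure 8 months.
The Gamma prior is conjugate for the Poisson rate, so λ | data ~ Gamma(13+44, 16+8) = Gamma(57, 24).
Posterior variance = α'/β'² = 57/576 = 19/192.

19/192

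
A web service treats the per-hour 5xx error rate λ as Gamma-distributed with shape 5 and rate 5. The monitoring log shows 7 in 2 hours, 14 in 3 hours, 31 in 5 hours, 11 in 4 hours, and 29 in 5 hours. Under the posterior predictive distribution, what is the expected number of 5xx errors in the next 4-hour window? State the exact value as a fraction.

Total count: 7 + 14 + 31 + 11 + 29 = 92.
Total exposure: 2 + 3 + 5 + 4 + 5 = 19 hours.
Conjugate update: add total count to the shape and total exposure to the rate, giving Gamma(97, 24).
Predictive mean over a 4-hour window = T·E[λ|data] = 4·97/24 = 97/6.

97/6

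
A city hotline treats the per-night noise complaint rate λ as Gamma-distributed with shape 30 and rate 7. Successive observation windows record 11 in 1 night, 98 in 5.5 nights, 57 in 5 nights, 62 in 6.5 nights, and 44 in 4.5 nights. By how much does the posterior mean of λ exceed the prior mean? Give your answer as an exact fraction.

Total count: 11 + 98 + 57 + 62 + 44 = 272.
Total exposure: 1 + 5.5 + 5 + 6.5 + 4.5 = 22.5 nights.
By Gamma–Poisson conjugacy, the posterior is Gamma(α + Σx, β + Σt) = Gamma(30 + 272, 7 + 22.5) = Gamma(302, 59/2).
Posterior mean = 302/(59/2) = 604/59; prior mean = 30/7 = 30/7. Difference = 604/59 − 30/7 = 2458/413.

2458/413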